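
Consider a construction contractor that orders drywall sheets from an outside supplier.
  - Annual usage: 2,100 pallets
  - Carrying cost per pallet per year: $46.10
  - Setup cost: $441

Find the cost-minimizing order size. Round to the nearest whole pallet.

EOQ = √(2DS/H) = √(2 × 2,100 × 441 / 46.1)
    = √(40,177.87) ≈ 200.44

200 pallets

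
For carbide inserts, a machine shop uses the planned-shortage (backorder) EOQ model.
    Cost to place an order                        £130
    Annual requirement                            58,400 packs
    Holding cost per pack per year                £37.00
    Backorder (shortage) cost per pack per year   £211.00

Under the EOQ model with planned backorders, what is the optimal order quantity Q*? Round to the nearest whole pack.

695 packs

Basic EOQ = √(2·58,400·130/37) = 640.608
Backorder adjustment √((H+b)/b) = √((37+211)/211) = 1.0841
Q* = 640.608 × 1.0841 ≈ 694.51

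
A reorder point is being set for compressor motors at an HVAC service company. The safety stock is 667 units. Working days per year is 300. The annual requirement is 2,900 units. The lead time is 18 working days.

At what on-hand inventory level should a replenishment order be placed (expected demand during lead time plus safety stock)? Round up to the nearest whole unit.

841 units

Daily demand d = 2,900 / 300 = 9.667 units/day
Demand during lead time = 9.667 × 18 = 174.00
Reorder point = 174.00 + 667 = 841.00 → round up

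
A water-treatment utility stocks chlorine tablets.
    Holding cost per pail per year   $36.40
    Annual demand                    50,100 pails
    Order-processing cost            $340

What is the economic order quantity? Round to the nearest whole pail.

EOQ = √(2DS/H) = √(2 × 50,100 × 340 / 36.4)
    = √(935,934.07) ≈ 967.44

967 pails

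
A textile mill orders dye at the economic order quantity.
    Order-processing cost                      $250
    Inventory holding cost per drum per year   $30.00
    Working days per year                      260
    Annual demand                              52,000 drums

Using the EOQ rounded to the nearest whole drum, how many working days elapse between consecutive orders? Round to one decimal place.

EOQ = √(2DS/H) = √(2 × 52,000 × 250 / 30)
    = √(866,666.67) ≈ 930.95 → Q = 931 drums
Cycle time = (working days × Q)/D = (260 × 931) / 52,000 = 4.655 days

4.7 days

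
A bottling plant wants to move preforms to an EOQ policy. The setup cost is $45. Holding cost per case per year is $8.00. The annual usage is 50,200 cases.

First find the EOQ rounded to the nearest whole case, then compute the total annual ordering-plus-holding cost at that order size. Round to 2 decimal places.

EOQ = √(2DS/H) = √(2 × 50,200 × 45 / 8)
    = √(564,750.00) ≈ 751.50 → Q = 751 cases
Annual ordering cost = (D/Q)·S = (50,200/751) × 45 = $3,007.99
Annual holding cost  = (Q/2)·H = (751/2) × 8 = $3,004.00
Total = $3,007.99 + $3,004.00 = $6,011.99

$6,011.99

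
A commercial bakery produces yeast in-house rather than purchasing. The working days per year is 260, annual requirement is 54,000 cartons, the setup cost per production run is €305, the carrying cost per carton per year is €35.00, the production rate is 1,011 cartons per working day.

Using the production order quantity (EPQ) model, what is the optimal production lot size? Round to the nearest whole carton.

Daily demand d = 54,000/260 = 207.692; p = 1011; 1 − d/p = 0.79457
EPQ = √(2DS / (H(1 − d/p)))
    = √(2 × 54,000 × 305 / (35 × 0.79457)) ≈ 1,088.33

1,088 cartons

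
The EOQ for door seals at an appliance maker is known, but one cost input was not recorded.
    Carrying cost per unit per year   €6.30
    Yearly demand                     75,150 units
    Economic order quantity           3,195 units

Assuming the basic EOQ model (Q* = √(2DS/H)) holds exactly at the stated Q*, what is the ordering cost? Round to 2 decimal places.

€427.88

Since Q* = (2DS/H)^½, squaring gives Q*²·H = 2DS.
S = Q²H / (2D) = 3,195² × 6.3 / (2 × 75,150) = 427.8813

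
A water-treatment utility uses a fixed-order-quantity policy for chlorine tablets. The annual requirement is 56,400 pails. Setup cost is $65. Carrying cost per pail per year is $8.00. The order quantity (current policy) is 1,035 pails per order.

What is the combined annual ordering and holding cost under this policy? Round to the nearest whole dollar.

Orders/yr = 56,400/1,035 = 54.493; ordering cost = 54.493 × $65 = $3,542.03
Average inventory = 1,035/2 = 517.5; holding cost = 517.5 × $8 = $4,140.00
Total = $3,542.03 + $4,140.00 = $7,682.03

$7,682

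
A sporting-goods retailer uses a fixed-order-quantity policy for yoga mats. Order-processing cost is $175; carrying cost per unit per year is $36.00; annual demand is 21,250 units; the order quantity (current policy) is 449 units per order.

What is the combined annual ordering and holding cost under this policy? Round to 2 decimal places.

Ordering: D/Q × S = 21,250/449 × $175 = $8,282.29
Holding:  Q/2 × H = 449/2 × $36 = $8,082.00
Total = $8,282.29 + $8,082.00 = $16,364.29

$16,364.29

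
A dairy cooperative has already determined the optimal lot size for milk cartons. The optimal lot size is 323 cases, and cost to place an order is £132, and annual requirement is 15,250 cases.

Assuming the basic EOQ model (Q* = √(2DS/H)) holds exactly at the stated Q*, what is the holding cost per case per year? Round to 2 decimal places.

Since Q* = (2DS/H)^½, squaring gives Q*²·H = 2DS.
H = 2DS / Q² = 2 × 15,250 × 132 / 323² = 38.5895

£38.59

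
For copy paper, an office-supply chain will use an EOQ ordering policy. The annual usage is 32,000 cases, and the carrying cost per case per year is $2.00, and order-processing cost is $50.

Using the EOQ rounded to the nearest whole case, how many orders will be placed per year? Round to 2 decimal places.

Optimal lot size Q* = (2 × 32,000 × $50 / $2)^½ ≈ 1,264.91 → Q = 1,265
N = D/Q = 32,000/1,265 ≈ 25.296 orders/yr

25.30 orders per year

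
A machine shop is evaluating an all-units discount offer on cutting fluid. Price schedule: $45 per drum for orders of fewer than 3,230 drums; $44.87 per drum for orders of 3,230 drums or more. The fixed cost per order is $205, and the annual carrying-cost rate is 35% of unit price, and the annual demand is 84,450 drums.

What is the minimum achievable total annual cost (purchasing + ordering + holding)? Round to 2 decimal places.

H₁ = 35%×$45 = $15.7500;  H₂ = 35%×$44.87 = $15.7045
EOQ₁ = √(2×84,450×205/15.7500) = 1,482.69  (< 3,230, feasible at tier 1)
EOQ₂ = √(2×84,450×205/15.7045) = 1,484.84  (< 3,230 → use Q = 3,230 at tier-2 price)
TC(tier 1 (EOQ₁), Q≈1,482.7) = $3,823,602.43
TC(tier 2, Q≈3,230.0) = $3,819,994.10
Minimum at tier 2: $3,819,994.10

$3,819,994.10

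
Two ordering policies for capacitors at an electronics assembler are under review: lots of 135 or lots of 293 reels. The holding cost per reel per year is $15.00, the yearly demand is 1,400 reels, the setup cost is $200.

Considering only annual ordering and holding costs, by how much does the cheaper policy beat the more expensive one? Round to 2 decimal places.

For each Q, cost = (D/Q)·S + (Q/2)·H.
TC(135) = (1,400/135)×200 + (135/2)×15 = $3,086.57
TC(293) = (1,400/293)×200 + (293/2)×15 = $3,153.13
Lots of 135 are cheaper by $66.56.

$66.56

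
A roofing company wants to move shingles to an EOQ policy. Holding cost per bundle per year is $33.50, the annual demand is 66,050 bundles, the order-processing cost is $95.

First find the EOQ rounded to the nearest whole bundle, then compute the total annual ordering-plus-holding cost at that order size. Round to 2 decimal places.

$20,503.86

EOQ = √(2DS/H) = √(2 × 66,050 × 95 / 33.5)
    = √(374,611.94) ≈ 612.06 → Q = 612 bundles
Annual ordering cost = (D/Q)·S = (66,050/612) × 95 = $10,252.86
Annual holding cost  = (Q/2)·H = (612/2) × 33.5 = $10,251.00
Total = $10,252.86 + $10,251.00 = $20,503.86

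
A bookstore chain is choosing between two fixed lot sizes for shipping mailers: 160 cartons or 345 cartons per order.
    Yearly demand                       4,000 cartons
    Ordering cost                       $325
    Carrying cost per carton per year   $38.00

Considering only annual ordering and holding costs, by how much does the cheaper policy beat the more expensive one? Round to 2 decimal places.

Annual cost at Q: ordering D·S/Q plus holding Q·H/2.
TC(160) = (4,000/160)×325 + (160/2)×38 = $11,165.00
TC(345) = (4,000/345)×325 + (345/2)×38 = $10,323.12
Cheaper: Q = 345.  Difference = $841.88

$841.88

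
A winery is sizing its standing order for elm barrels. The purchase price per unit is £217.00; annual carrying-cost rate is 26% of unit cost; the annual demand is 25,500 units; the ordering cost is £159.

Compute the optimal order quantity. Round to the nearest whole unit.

379 units

Holding cost per unit per year: H = 26% × £217 = £56.4200
Optimal lot size Q* = (2 × 25,500 × £159 / £56.42)^½ ≈ 379.11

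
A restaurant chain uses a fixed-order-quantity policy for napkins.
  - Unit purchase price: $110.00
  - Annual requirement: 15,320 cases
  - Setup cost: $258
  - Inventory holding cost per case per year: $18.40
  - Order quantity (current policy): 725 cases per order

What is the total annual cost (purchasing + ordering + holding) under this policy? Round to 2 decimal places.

Annual ordering cost = (D/Q)·S = (15,320/725) × 258 = $5,451.81
Annual holding cost  = (Q/2)·H = (725/2) × 18.4 = $6,670.00
Purchase cost = D·C = 15,320 × 110 = $1,685,200.00
Total = $5,451.81 + $6,670.00 + $1,685,200.00 = $1,697,321.81

$1,697,321.81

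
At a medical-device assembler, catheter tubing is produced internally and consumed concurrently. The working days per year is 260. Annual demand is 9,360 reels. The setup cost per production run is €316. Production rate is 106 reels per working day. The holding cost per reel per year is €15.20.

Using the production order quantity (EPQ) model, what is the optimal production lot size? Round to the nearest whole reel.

d = 9,360/260 = 36.0000 reels/day;  effective holding cost H(1 − d/p) = 15.2·(1 − 36.0000/106) = 10.03774
Q* = √(2DS / H_eff) = √(2·9,360·316 / 10.03774) ≈ 767.68

768 reels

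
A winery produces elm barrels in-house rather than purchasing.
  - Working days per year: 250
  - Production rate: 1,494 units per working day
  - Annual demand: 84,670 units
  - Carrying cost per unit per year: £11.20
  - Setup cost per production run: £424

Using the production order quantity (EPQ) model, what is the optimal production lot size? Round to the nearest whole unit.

d = 84,670/250 = 338.6800 units/day;  effective holding cost H(1 − d/p) = 11.2·(1 − 338.6800/1494) = 8.66103
Q* = √(2DS / H_eff) = √(2·84,670·424 / 8.66103) ≈ 2,879.24

2,879 units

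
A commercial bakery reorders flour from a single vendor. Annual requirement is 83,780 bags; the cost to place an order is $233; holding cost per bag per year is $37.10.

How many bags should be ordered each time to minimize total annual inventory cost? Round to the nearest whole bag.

1,026 bags

Q* = √(2·D·S / H) = √(2·83,780·233 / 37.1) = √1,052,331.0 ≈ 1,025.83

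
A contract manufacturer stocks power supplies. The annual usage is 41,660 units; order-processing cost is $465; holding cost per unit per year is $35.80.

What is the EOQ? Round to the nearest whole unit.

Q* = √(2·D·S / H) = √(2·41,660·465 / 35.8) = √1,082,229.1 ≈ 1,040.30

1,040 units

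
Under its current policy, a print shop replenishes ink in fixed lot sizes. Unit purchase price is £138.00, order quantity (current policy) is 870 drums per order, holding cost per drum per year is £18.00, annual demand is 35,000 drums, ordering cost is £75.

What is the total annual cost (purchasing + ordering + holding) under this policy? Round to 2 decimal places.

Annual ordering cost = (D/Q)·S = (35,000/870) × 75 = £3,017.24
Annual holding cost  = (Q/2)·H = (870/2) × 18 = £7,830.00
Purchase cost = D·C = 35,000 × 138 = £4,830,000.00
Total = £3,017.24 + £7,830.00 + £4,830,000.00 = £4,840,847.24

£4,840,847.24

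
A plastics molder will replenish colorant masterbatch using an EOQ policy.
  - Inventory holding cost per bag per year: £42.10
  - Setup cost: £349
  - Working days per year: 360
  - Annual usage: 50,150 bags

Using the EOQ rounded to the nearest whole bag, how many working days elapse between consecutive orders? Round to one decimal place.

6.5 days

Optimal lot size Q* = (2 × 50,150 × £349 / £42.1)^½ ≈ 911.85 → Q = 912 bags
Cycle time = (working days × Q)/D = (360 × 912) / 50,150 = 6.547 days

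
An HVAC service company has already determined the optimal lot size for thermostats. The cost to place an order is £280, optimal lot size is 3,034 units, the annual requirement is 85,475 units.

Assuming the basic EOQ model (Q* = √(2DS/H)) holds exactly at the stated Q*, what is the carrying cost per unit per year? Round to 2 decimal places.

£5.20

From Q* = √(2DS/H) ⇒ Q*² = 2DS/H.
H = 2DS / Q² = 2 × 85,475 × 280 / 3,034² = 5.1999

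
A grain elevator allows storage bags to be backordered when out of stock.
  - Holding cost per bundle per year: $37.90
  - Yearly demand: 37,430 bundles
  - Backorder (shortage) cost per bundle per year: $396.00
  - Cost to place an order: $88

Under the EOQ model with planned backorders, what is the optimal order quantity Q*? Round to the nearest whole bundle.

436 bundles

Basic EOQ = √(2·37,430·88/37.9) = 416.914
Backorder adjustment √((H+b)/b) = √((37.9+396)/396) = 1.0468
Q* = 416.914 × 1.0468 ≈ 436.41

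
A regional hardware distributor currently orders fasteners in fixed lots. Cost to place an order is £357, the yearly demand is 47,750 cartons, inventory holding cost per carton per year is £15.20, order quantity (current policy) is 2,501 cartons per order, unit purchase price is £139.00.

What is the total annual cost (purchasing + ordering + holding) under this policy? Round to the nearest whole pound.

Annual ordering cost = (D/Q)·S = (47,750/2,501) × 357 = £6,815.97
Annual holding cost  = (Q/2)·H = (2,501/2) × 15.2 = £19,007.60
Purchase cost = D·C = 47,750 × 139 = £6,637,250.00
Total = £6,815.97 + £19,007.60 + £6,637,250.00 = £6,663,073.57

£6,663,074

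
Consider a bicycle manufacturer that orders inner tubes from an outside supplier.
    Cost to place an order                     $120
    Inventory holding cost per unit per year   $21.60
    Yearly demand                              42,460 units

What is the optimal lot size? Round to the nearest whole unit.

687 units

2DS/H = 2·42,460·120/21.6 = 471,777.78
EOQ = √471,777.78 ≈ 686.86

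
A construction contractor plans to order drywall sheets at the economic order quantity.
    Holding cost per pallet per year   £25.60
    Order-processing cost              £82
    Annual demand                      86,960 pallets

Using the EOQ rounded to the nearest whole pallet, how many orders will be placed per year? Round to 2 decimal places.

116.57 orders per year

Q* = √(2·D·S / H) = √(2·86,960·82 / 25.6) = √557,087.5 ≈ 746.38 → Q = 746
Orders per year = D/Q = 86,960 / 746 = 116.568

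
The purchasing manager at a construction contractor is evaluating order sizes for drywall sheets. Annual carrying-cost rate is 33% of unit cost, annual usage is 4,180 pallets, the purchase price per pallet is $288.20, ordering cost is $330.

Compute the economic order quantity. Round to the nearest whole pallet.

Holding cost per pallet per year: H = 33% × $288.2 = $95.1060
EOQ = √(2DS/H) = √(2 × 4,180 × 330 / 95.106)
    = √(29,007.63) ≈ 170.32

170 pallets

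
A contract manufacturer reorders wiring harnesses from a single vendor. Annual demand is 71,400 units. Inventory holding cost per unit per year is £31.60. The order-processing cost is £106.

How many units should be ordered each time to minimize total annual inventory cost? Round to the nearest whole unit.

692 units

2DS/H = 2·71,400·106/31.6 = 479,012.66
EOQ = √479,012.66 ≈ 692.11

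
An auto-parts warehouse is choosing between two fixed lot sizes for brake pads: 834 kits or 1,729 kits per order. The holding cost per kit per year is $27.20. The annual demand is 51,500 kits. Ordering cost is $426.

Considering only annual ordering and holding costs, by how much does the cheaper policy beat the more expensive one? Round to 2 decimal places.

For each Q, cost = (D/Q)·S + (Q/2)·H.
TC(834) = (51,500/834)×426 + (834/2)×27.2 = $37,648.16
TC(1,729) = (51,500/1,729)×426 + (1,729/2)×27.2 = $36,203.24
Cheaper: Q = 1,729.  Difference = $1,444.92

$1,444.92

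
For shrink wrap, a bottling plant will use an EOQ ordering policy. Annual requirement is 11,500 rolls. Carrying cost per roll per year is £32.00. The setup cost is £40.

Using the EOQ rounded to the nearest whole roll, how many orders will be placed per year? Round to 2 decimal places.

67.65 orders per year

2DS/H = 2·11,500·40/32 = 28,750.00
EOQ = √28,750.00 ≈ 169.56 → Q = 170
Orders per year = D/Q = 11,500 / 170 = 67.647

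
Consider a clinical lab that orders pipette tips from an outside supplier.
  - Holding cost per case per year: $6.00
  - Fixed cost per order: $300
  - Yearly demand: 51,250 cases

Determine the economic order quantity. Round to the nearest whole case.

2DS/H = 2·51,250·300/6 = 5,125,000.00
EOQ = √5,125,000.00 ≈ 2,263.85

2,264 cases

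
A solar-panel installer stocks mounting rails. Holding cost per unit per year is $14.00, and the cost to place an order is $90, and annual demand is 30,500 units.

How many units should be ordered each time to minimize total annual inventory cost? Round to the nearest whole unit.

626 units

Q* = √(2·D·S / H) = √(2·30,500·90 / 14) = √392,142.9 ≈ 626.21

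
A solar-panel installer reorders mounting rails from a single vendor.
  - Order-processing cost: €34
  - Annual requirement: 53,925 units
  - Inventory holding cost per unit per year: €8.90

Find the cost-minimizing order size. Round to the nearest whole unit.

642 units

EOQ = √(2DS/H) = √(2 × 53,925 × 34 / 8.9)
    = √(412,011.24) ≈ 641.88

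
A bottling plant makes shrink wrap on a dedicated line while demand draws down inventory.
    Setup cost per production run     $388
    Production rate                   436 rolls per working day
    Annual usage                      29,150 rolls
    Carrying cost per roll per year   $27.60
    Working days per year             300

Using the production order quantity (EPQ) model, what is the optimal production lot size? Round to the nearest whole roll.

Daily demand d = 29,150/300 = 97.167; p = 436; 1 − d/p = 0.77714
EPQ = √(2DS / (H(1 − d/p)))
    = √(2 × 29,150 × 388 / (27.6 × 0.77714)) ≈ 1,026.94

1,027 rolls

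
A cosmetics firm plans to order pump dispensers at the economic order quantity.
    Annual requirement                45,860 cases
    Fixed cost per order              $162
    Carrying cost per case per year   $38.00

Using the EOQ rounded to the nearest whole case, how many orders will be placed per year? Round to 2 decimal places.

73.38 orders per year

EOQ = √(2DS/H) = √(2 × 45,860 × 162 / 38)
    = √(391,016.84) ≈ 625.31 → Q = 625
N = D/Q = 45,860/625 ≈ 73.376 orders/yr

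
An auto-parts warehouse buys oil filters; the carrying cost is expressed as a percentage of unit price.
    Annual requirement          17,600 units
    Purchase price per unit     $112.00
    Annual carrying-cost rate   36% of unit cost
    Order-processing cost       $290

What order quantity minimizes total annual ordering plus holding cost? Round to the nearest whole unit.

Carrying cost H = $112 × 36% = $40.3200/unit/yr
Optimal lot size Q* = (2 × 17,600 × $290 / $40.32)^½ ≈ 503.16

503 units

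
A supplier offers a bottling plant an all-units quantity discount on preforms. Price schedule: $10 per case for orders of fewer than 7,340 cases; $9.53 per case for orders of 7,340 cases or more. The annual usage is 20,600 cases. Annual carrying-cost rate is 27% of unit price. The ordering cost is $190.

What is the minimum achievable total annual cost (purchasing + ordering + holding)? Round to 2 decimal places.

$206,294.52

H₁ = 27%×$10 = $2.7000;  H₂ = 27%×$9.53 = $2.5731
EOQ₁ = √(2×20,600×190/2.7000) = 1,702.72  (< 7,340, feasible at tier 1)
EOQ₂ = √(2×20,600×190/2.5731) = 1,744.20  (< 7,340 → use Q = 7,340 at tier-2 price)
TC(tier 1 (EOQ₁), Q≈1,702.7) = $210,597.35
TC(tier 2, Q≈7,340.0) = $206,294.52
Minimum at tier 2: $206,294.52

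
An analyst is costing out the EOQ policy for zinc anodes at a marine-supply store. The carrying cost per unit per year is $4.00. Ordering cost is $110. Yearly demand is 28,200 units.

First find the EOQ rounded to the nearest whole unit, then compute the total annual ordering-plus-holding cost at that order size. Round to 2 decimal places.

Optimal lot size Q* = (2 × 28,200 × $110 / $4)^½ ≈ 1,245.39 → Q = 1,245 units
Annual ordering cost = (D/Q)·S = (28,200/1,245) × 110 = $2,491.57
Annual holding cost  = (Q/2)·H = (1,245/2) × 4 = $2,490.00
Total = $2,491.57 + $2,490.00 = $4,981.57

$4,981.57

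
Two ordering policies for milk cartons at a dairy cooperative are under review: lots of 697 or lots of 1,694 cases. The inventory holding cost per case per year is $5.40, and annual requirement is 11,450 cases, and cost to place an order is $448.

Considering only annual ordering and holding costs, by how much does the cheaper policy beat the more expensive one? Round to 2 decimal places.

$1,639.54

For each Q, cost = (D/Q)·S + (Q/2)·H.
TC(697) = (11,450/697)×448 + (697/2)×5.4 = $9,241.44
TC(1,694) = (11,450/1,694)×448 + (1,694/2)×5.4 = $7,601.90
Cheaper: Q = 1,694.  Difference = $1,639.54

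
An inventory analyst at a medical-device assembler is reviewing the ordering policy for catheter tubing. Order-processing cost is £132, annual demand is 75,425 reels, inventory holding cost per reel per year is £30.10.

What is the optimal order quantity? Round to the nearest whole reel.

Q* = √(2·D·S / H) = √(2·75,425·132 / 30.1) = √661,534.9 ≈ 813.35

813 reels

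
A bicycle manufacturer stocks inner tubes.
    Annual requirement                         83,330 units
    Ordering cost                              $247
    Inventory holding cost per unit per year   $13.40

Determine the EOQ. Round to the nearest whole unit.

Q* = √(2·D·S / H) = √(2·83,330·247 / 13.4) = √3,072,016.4 ≈ 1,752.72

1,753 units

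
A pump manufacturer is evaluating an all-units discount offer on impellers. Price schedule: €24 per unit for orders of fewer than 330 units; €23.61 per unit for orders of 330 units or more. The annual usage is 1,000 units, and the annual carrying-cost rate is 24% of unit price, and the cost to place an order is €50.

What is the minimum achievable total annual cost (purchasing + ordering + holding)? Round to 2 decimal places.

H₁ = 24%×€24 = €5.7600;  H₂ = 24%×€23.61 = €5.6664
EOQ₁ = √(2×1,000×50/5.7600) = 131.76  (< 330, feasible at tier 1)
EOQ₂ = √(2×1,000×50/5.6664) = 132.85  (< 330 → use Q = 330 at tier-2 price)
TC(tier 1 (EOQ₁), Q≈131.8) = €24,758.95
TC(tier 2, Q≈330.0) = €24,696.47
Minimum at tier 2: €24,696.47

€24,696.47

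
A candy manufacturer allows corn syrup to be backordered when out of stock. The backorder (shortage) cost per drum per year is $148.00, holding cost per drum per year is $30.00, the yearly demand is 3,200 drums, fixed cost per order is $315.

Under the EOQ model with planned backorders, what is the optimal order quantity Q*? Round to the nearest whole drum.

284 drums

Basic EOQ = √(2·3,200·315/30) = 259.230
Backorder adjustment √((H+b)/b) = √((30+148)/148) = 1.0967
Q* = 259.230 × 1.0967 ≈ 284.29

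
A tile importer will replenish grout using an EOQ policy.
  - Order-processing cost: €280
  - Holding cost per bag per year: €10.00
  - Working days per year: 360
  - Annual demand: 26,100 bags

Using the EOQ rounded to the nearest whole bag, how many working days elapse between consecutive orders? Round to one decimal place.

16.7 days

EOQ = √(2DS/H) = √(2 × 26,100 × 280 / 10)
    = √(1,461,600.00) ≈ 1,208.97 → Q = 1,209 bags
T = Q/D × 360 days = 1,209/26,100 × 360 = 16.676 days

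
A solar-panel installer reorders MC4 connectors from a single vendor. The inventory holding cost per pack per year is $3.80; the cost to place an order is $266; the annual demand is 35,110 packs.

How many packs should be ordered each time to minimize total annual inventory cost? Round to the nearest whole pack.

Optimal lot size Q* = (2 × 35,110 × $266 / $3.8)^½ ≈ 2,217.07

2,217 packs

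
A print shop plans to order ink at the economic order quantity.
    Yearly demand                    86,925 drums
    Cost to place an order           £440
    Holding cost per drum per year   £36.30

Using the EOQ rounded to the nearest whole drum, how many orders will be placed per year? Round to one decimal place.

59.9 orders per year

2DS/H = 2·86,925·440/36.3 = 2,107,272.73
EOQ = √2,107,272.73 ≈ 1,451.64 → Q = 1,452
Orders per year = D/Q = 86,925 / 1,452 = 59.866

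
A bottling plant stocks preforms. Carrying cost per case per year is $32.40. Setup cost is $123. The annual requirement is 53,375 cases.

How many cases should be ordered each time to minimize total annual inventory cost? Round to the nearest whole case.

Optimal lot size Q* = (2 × 53,375 × $123 / $32.4)^½ ≈ 636.60

637 cases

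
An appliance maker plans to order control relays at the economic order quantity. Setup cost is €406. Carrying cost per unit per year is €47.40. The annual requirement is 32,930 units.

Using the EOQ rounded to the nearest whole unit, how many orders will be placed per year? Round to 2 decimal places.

43.85 orders per year

Q* = √(2·D·S / H) = √(2·32,930·406 / 47.4) = √564,117.3 ≈ 751.08 → Q = 751
Orders per year = D/Q = 32,930 / 751 = 43.848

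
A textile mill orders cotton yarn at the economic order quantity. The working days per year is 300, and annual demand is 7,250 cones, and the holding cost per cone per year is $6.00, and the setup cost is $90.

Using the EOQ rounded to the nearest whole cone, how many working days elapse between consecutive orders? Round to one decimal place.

19.3 days

Q* = √(2·D·S / H) = √(2·7,250·90 / 6) = √217,500.0 ≈ 466.37 → Q = 466 cones
Days between orders = 300 / (D/Q) = 300 / 15.558 ≈ 19.283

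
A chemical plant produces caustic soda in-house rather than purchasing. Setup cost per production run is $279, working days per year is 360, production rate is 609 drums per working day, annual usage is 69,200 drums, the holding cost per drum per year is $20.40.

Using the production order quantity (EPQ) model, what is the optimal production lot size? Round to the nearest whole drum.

1,663 drums

Daily demand d = 69,200/360 = 192.222; p = 609; 1 − d/p = 0.68436
EPQ = √(2DS / (H(1 − d/p)))
    = √(2 × 69,200 × 279 / (20.4 × 0.68436)) ≈ 1,663.07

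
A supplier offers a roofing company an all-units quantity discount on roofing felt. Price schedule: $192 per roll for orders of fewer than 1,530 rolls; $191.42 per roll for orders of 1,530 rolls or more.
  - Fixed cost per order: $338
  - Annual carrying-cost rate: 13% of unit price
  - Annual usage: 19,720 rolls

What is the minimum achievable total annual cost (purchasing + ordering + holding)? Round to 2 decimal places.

$3,798,195.56

H₁ = 13%×$192 = $24.9600;  H₂ = 13%×$191.42 = $24.8846
EOQ₁ = √(2×19,720×338/24.9600) = 730.81  (< 1,530, feasible at tier 1)
EOQ₂ = √(2×19,720×338/24.8846) = 731.92  (< 1,530 → use Q = 1,530 at tier-2 price)
TC(tier 1 (EOQ₁), Q≈730.8) = $3,804,481.02
TC(tier 2, Q≈1,530.0) = $3,798,195.56
Minimum at tier 2: $3,798,195.56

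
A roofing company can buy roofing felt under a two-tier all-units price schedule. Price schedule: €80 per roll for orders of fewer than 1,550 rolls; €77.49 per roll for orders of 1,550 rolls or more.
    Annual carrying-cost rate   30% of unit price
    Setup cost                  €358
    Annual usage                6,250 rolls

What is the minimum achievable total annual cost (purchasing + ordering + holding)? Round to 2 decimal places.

€503,772.47

H₁ = 30%×€80 = €24.0000;  H₂ = 30%×€77.49 = €23.2470
EOQ₁ = √(2×6,250×358/24.0000) = 431.81  (< 1,550, feasible at tier 1)
EOQ₂ = √(2×6,250×358/23.2470) = 438.75  (< 1,550 → use Q = 1,550 at tier-2 price)
TC(tier 1 (EOQ₁), Q≈431.8) = €510,363.40
TC(tier 2, Q≈1,550.0) = €503,772.47
Minimum at tier 2: €503,772.47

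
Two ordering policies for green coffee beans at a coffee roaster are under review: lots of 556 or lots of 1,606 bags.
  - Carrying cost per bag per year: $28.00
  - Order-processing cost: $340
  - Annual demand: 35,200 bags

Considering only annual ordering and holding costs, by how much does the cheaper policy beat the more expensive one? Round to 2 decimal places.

$626.87

For each Q, cost = (D/Q)·S + (Q/2)·H.
TC(556) = (35,200/556)×340 + (556/2)×28 = $29,309.18
TC(1,606) = (35,200/1,606)×340 + (1,606/2)×28 = $29,936.05
Cheaper: Q = 556.  Difference = $626.87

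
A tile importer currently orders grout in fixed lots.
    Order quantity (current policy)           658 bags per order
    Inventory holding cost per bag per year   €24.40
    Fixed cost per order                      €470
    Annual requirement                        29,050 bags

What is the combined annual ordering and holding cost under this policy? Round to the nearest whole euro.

€28,778

Orders/yr = 29,050/658 = 44.149; ordering cost = 44.149 × €470 = €20,750.00
Average inventory = 658/2 = 329; holding cost = 329 × €24.4 = €8,027.60
Total = €20,750.00 + €8,027.60 = €28,777.60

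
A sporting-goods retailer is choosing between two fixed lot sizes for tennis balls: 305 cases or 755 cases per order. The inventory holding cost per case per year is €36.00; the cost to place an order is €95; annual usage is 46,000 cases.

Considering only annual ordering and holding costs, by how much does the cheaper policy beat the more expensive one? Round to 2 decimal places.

TC(Q) = (D/Q)S + (Q/2)H
TC(305) = (46,000/305)×95 + (305/2)×36 = €19,817.87
TC(755) = (46,000/755)×95 + (755/2)×36 = €19,378.08
|ΔTC| = |€19,817.87 − €19,378.08| = €439.79

€439.79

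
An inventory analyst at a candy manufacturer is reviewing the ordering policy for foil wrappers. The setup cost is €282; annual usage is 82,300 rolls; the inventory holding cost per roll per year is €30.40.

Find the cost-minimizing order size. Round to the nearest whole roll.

1,236 rolls

Q* = √(2·D·S / H) = √(2·82,300·282 / 30.4) = √1,526,881.6 ≈ 1,235.67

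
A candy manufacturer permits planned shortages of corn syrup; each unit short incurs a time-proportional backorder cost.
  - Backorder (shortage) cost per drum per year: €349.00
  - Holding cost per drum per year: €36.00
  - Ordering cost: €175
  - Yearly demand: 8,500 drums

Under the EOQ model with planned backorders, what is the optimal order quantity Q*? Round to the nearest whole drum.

Basic EOQ = √(2·8,500·175/36) = 287.470
Backorder adjustment √((H+b)/b) = √((36+349)/349) = 1.0503
Q* = 287.470 × 1.0503 ≈ 301.93

302 drums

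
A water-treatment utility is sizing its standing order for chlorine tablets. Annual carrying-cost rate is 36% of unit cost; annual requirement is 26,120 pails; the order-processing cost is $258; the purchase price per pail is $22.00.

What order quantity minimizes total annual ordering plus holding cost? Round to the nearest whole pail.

1,305 pails

Holding cost per pail per year: H = 36% × $22 = $7.9200
Q* = √(2·D·S / H) = √(2·26,120·258 / 7.92) = √1,701,757.6 ≈ 1,304.51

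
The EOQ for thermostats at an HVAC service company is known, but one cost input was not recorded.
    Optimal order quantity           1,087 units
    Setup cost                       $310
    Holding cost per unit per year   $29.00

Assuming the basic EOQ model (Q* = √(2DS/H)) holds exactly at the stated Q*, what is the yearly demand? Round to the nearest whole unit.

55,267 units per year

Since Q* = (2DS/H)^½, squaring gives Q*²·H = 2DS.
D = Q²H / (2S) = 1,087² × 29 / (2 × 310) = 55,266.94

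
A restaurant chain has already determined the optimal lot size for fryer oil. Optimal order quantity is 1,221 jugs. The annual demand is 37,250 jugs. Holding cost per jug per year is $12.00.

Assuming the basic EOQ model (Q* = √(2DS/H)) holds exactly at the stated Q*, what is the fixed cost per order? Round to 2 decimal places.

$240.14

Since Q* = (2DS/H)^½, squaring gives Q*²·H = 2DS.
S = Q²H / (2D) = 1,221² × 12 / (2 × 37,250) = 240.1355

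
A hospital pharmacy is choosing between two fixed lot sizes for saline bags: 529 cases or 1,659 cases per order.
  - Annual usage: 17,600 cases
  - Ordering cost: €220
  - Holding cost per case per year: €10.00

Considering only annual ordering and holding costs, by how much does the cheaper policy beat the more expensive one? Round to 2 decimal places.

€664.47

Annual cost at Q: ordering D·S/Q plus holding Q·H/2.
TC(529) = (17,600/529)×220 + (529/2)×10 = €9,964.47
TC(1,659) = (17,600/1,659)×220 + (1,659/2)×10 = €10,628.94
Cheaper: Q = 529.  Difference = €664.47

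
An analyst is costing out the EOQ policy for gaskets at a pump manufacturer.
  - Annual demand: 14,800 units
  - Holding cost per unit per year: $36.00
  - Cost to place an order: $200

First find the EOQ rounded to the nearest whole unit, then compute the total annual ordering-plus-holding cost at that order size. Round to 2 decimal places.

2DS/H = 2·14,800·200/36 = 164,444.44
EOQ = √164,444.44 ≈ 405.52 → Q = 406 units
Ordering: D/Q × S = 14,800/406 × $200 = $7,290.64
Holding:  Q/2 × H = 406/2 × $36 = $7,308.00
Total = $7,290.64 + $7,308.00 = $14,598.64

$14,598.64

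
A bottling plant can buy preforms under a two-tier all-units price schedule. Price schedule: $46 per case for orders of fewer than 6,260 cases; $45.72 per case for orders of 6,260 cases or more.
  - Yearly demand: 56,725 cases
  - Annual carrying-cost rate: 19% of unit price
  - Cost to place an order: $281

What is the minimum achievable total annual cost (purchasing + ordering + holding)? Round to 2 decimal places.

H₁ = 19%×$46 = $8.7400;  H₂ = 19%×$45.72 = $8.6868
EOQ₁ = √(2×56,725×281/8.7400) = 1,909.85  (< 6,260, feasible at tier 1)
EOQ₂ = √(2×56,725×281/8.6868) = 1,915.69  (< 6,260 → use Q = 6,260 at tier-2 price)
TC(tier 1 (EOQ₁), Q≈1,909.9) = $2,626,042.11
TC(tier 2, Q≈6,260.0) = $2,623,202.97
Minimum at tier 2: $2,623,202.97

$2,623,202.97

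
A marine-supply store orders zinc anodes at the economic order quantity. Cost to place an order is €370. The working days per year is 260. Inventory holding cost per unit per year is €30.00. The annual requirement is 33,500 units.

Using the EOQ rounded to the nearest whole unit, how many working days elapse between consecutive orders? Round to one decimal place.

Q* = √(2·D·S / H) = √(2·33,500·370 / 30) = √826,333.3 ≈ 909.03 → Q = 909 units
T = Q/D × 260 days = 909/33,500 × 260 = 7.055 days

7.1 days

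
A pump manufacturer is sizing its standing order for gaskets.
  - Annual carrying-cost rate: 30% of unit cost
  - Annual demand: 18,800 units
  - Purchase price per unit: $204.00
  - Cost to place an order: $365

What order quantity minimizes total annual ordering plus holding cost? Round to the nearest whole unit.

Holding cost per unit per year: H = 30% × $204 = $61.2000
EOQ = √(2DS/H) = √(2 × 18,800 × 365 / 61.2)
    = √(224,248.37) ≈ 473.55

474 units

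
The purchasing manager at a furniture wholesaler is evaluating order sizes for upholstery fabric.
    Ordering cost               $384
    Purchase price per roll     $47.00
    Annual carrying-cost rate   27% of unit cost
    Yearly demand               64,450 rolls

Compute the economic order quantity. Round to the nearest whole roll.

1,975 rolls

H = i·C = 0.27 × $47 = $12.6900 per roll-year
Q* = √(2·D·S / H) = √(2·64,450·384 / 12.69) = √3,900,520.1 ≈ 1,974.97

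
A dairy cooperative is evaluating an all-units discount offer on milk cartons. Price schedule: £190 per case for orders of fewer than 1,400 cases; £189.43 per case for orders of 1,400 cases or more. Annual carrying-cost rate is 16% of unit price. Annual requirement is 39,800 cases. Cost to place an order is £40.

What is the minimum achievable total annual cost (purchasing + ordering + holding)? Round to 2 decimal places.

£7,561,667.30

H₁ = 16%×£190 = £30.4000;  H₂ = 16%×£189.43 = £30.3088
EOQ₁ = √(2×39,800×40/30.4000) = 323.63  (< 1,400, feasible at tier 1)
EOQ₂ = √(2×39,800×40/30.3088) = 324.12  (< 1,400 → use Q = 1,400 at tier-2 price)
TC(tier 1 (EOQ₁), Q≈323.6) = £7,571,838.37
TC(tier 2, Q≈1,400.0) = £7,561,667.30
Minimum at tier 2: £7,561,667.30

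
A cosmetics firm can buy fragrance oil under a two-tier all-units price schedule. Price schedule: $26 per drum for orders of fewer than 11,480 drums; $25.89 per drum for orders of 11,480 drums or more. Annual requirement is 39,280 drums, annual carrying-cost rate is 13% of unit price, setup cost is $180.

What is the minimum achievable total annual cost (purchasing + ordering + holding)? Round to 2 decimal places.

$1,028,193.46

H₁ = 13%×$26 = $3.3800;  H₂ = 13%×$25.89 = $3.3657
EOQ₁ = √(2×39,280×180/3.3800) = 2,045.40  (< 11,480, feasible at tier 1)
EOQ₂ = √(2×39,280×180/3.3657) = 2,049.74  (< 11,480 → use Q = 11,480 at tier-2 price)
TC(tier 1 (EOQ₁), Q≈2,045.4) = $1,028,193.46
TC(tier 2, Q≈11,480.0) = $1,036,894.21
Minimum at tier 1 (EOQ₁): $1,028,193.46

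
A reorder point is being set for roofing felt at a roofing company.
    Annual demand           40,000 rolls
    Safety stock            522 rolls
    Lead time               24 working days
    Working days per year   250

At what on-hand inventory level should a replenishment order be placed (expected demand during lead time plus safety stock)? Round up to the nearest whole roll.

4,362 rolls

Daily demand d = 40,000 / 250 = 160.000 rolls/day
Demand during lead time = 160.000 × 24 = 3,840.00
Reorder point = 3,840.00 + 522 = 4,362.00 → round up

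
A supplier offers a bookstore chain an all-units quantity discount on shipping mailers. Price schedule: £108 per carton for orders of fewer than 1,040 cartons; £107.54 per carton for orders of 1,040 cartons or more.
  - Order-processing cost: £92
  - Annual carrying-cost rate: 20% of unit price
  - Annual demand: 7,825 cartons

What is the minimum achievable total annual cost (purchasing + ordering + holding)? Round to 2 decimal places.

H₁ = 20%×£108 = £21.6000;  H₂ = 20%×£107.54 = £21.5080
EOQ₁ = √(2×7,825×92/21.6000) = 258.18  (< 1,040, feasible at tier 1)
EOQ₂ = √(2×7,825×92/21.5080) = 258.73  (< 1,040 → use Q = 1,040 at tier-2 price)
TC(tier 1 (EOQ₁), Q≈258.2) = £850,676.71
TC(tier 2, Q≈1,040.0) = £853,376.87
Minimum at tier 1 (EOQ₁): £850,676.71

£850,676.71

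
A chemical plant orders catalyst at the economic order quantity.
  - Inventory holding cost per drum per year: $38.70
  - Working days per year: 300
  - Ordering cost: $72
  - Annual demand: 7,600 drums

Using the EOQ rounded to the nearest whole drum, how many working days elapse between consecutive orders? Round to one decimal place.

6.6 days

2DS/H = 2·7,600·72/38.7 = 28,279.07
EOQ = √28,279.07 ≈ 168.16 → Q = 168 drums
Days between orders = 300 / (D/Q) = 300 / 45.238 ≈ 6.632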